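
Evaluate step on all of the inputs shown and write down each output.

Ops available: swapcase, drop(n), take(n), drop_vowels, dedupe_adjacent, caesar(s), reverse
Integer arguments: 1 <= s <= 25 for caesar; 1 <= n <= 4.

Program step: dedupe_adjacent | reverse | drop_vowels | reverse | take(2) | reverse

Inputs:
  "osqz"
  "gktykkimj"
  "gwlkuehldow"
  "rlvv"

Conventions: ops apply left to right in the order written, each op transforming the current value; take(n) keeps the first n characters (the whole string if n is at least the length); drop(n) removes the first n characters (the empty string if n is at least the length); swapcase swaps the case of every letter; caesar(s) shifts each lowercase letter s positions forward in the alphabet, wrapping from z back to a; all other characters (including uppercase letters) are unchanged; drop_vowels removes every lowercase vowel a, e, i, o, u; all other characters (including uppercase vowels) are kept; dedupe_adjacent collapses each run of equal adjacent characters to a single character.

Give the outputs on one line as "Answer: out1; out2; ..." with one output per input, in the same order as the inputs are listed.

"qs"; "kg"; "wg"; "lr"

Execution, op by op:
  "osqz" -> "osqz" -> "zqso" -> "zqs" -> "sqz" -> "sq" -> "qs"
  "gktykkimj" -> "gktykimj" -> "jmikytkg" -> "jmkytkg" -> "gktykmj" -> "gk" -> "kg"
  "gwlkuehldow" -> "gwlkuehldow" -> "wodlheuklwg" -> "wdlhklwg" -> "gwlkhldw" -> "gw" -> "wg"
  "rlvv" -> "rlv" -> "vlr" -> "vlr" -> "rlv" -> "rl" -> "lr"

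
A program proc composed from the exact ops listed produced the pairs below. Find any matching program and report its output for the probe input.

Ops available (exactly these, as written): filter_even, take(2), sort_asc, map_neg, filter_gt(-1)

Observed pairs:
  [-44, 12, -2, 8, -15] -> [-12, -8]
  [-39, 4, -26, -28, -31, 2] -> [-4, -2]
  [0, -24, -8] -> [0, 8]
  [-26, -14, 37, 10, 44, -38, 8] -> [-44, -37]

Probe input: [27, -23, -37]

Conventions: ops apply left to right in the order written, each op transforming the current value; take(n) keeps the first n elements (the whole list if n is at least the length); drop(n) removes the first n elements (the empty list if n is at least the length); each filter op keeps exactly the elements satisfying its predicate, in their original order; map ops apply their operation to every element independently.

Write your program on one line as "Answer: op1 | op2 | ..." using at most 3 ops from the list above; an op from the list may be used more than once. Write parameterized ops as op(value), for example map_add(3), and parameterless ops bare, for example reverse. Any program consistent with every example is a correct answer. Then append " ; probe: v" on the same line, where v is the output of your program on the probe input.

map_neg | sort_asc | take(2) ; probe: [-27, 23]

Check, running the answer program on each example:
  [-44, 12, -2, 8, -15] -> [44, -12, 2, -8, 15] -> [-12, -8, 2, 15, 44] -> [-12, -8]
  [-39, 4, -26, -28, -31, 2] -> [39, -4, 26, 28, 31, -2] -> [-4, -2, 26, 28, 31, 39] -> [-4, -2]
  [0, -24, -8] -> [0, 24, 8] -> [0, 8, 24] -> [0, 8]
  [-26, -14, 37, 10, 44, -38, 8] -> [26, 14, -37, -10, -44, 38, -8] -> [-44, -37, -10, -8, 14, 26, 38] -> [-44, -37]
  probe: [27, -23, -37] -> [-27, 23, 37] -> [-27, 23, 37] -> [-27, 23]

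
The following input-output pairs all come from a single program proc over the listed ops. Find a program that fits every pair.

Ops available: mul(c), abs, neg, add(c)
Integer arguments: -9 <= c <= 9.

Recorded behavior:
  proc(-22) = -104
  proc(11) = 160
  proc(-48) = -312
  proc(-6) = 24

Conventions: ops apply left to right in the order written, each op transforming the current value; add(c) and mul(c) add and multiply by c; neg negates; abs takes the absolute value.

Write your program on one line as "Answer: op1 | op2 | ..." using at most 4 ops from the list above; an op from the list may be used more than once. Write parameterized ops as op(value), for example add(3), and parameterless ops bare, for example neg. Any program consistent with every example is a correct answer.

neg | add(-9) | neg | mul(8)

Check, running the answer program on each example:
  -22 -> 22 -> 13 -> -13 -> -104
  11 -> -11 -> -20 -> 20 -> 160
  -48 -> 48 -> 39 -> -39 -> -312
  -6 -> 6 -> -3 -> 3 -> 24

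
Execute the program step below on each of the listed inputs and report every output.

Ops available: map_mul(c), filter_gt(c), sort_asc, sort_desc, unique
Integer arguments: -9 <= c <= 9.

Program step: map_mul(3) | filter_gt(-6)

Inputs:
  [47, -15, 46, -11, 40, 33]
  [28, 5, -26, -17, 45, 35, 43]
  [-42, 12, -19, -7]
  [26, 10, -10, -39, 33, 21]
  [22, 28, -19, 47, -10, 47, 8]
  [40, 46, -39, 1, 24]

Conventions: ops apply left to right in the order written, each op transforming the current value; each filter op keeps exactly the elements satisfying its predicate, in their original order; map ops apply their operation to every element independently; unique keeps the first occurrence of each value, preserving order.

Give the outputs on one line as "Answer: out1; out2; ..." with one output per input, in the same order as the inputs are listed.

Execution, op by op:
  [47, -15, 46, -11, 40, 33] -> [141, -45, 138, -33, 120, 99] -> [141, 138, 120, 99]
  [28, 5, -26, -17, 45, 35, 43] -> [84, 15, -78, -51, 135, 105, 129] -> [84, 15, 135, 105, 129]
  [-42, 12, -19, -7] -> [-126, 36, -57, -21] -> [36]
  [26, 10, -10, -39, 33, 21] -> [78, 30, -30, -117, 99, 63] -> [78, 30, 99, 63]
  [22, 28, -19, 47, -10, 47, 8] -> [66, 84, -57, 141, -30, 141, 24] -> [66, 84, 141, 141, 24]
  [40, 46, -39, 1, 24] -> [120, 138, -117, 3, 72] -> [120, 138, 3, 72]

[141, 138, 120, 99]; [84, 15, 135, 105, 129]; [36]; [78, 30, 99, 63]; [66, 84, 141, 141, 24]; [120, 138, 3, 72]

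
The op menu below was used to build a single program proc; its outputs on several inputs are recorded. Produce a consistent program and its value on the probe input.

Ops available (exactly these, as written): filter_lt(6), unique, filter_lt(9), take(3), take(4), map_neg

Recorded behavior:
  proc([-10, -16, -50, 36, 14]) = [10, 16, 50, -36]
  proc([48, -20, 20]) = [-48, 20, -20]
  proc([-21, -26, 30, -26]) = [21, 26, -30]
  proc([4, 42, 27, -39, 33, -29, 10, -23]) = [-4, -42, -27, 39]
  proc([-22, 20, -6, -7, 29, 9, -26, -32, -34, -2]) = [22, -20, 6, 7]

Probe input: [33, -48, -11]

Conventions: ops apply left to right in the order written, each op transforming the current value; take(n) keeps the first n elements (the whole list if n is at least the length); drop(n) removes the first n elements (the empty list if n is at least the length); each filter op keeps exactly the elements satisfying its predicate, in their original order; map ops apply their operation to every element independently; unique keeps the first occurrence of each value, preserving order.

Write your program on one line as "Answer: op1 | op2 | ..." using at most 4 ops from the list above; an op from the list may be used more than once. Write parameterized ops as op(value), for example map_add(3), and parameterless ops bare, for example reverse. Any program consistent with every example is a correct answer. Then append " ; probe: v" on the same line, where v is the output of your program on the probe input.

unique | take(4) | map_neg ; probe: [-33, 48, 11]

Check, running the answer program on each example:
  [-10, -16, -50, 36, 14] -> [-10, -16, -50, 36, 14] -> [-10, -16, -50, 36] -> [10, 16, 50, -36]
  [48, -20, 20] -> [48, -20, 20] -> [48, -20, 20] -> [-48, 20, -20]
  [-21, -26, 30, -26] -> [-21, -26, 30] -> [-21, -26, 30] -> [21, 26, -30]
  [4, 42, 27, -39, 33, -29, 10, -23] -> [4, 42, 27, -39, 33, -29, 10, -23] -> [4, 42, 27, -39] -> [-4, -42, -27, 39]
  [-22, 20, -6, -7, 29, 9, -26, -32, -34, -2] -> [-22, 20, -6, -7, 29, 9, -26, -32, -34, -2] -> [-22, 20, -6, -7] -> [22, -20, 6, 7]
  probe: [33, -48, -11] -> [33, -48, -11] -> [33, -48, -11] -> [-33, 48, 11]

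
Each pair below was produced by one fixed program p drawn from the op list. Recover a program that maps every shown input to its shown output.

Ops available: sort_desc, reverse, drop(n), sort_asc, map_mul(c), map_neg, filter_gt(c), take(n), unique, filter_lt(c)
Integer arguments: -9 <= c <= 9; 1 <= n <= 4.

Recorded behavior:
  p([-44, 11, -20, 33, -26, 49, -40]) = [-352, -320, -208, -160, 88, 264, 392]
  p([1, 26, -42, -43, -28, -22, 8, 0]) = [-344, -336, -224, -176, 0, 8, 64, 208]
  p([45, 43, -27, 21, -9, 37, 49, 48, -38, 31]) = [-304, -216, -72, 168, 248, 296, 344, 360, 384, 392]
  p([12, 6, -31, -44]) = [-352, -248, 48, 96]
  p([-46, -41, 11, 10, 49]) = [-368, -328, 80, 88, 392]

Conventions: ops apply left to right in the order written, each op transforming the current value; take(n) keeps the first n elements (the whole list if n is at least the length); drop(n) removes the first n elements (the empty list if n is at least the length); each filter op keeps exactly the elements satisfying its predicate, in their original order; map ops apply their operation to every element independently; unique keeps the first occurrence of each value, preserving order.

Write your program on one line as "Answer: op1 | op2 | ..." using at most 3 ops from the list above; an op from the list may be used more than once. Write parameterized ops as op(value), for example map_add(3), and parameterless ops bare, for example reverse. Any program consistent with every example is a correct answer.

map_neg | map_mul(-8) | sort_asc

Check, running the answer program on each example:
  [-44, 11, -20, 33, -26, 49, -40] -> [44, -11, 20, -33, 26, -49, 40] -> [-352, 88, -160, 264, -208, 392, -320] -> [-352, -320, -208, -160, 88, 264, 392]
  [1, 26, -42, -43, -28, -22, 8, 0] -> [-1, -26, 42, 43, 28, 22, -8, 0] -> [8, 208, -336, -344, -224, -176, 64, 0] -> [-344, -336, -224, -176, 0, 8, 64, 208]
  [45, 43, -27, 21, -9, 37, 49, 48, -38, 31] -> [-45, -43, 27, -21, 9, -37, -49, -48, 38, -31] -> [360, 344, -216, 168, -72, 296, 392, 384, -304, 248] -> [-304, -216, -72, 168, 248, 296, 344, 360, 384, 392]
  [12, 6, -31, -44] -> [-12, -6, 31, 44] -> [96, 48, -248, -352] -> [-352, -248, 48, 96]
  [-46, -41, 11, 10, 49] -> [46, 41, -11, -10, -49] -> [-368, -328, 88, 80, 392] -> [-368, -328, 80, 88, 392]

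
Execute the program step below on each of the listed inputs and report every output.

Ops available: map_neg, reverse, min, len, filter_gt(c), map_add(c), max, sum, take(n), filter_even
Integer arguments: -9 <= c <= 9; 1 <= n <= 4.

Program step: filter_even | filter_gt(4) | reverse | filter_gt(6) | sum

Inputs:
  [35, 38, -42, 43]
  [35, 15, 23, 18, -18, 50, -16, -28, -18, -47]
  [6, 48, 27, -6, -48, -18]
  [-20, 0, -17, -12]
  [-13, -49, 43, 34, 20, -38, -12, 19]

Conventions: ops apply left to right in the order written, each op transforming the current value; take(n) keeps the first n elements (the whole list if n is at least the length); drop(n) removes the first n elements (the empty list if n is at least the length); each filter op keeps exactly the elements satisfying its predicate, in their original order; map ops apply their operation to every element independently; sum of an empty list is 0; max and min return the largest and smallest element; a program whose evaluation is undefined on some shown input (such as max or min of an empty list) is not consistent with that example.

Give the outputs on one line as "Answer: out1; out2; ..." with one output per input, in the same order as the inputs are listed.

38; 68; 48; 0; 54

Execution, op by op:
  [35, 38, -42, 43] -> [38, -42] -> [38] -> [38] -> [38] -> 38
  [35, 15, 23, 18, -18, 50, -16, -28, -18, -47] -> [18, -18, 50, -16, -28, -18] -> [18, 50] -> [50, 18] -> [50, 18] -> 68
  [6, 48, 27, -6, -48, -18] -> [6, 48, -6, -48, -18] -> [6, 48] -> [48, 6] -> [48] -> 48
  [-20, 0, -17, -12] -> [-20, 0, -12] -> [] -> [] -> [] -> 0
  [-13, -49, 43, 34, 20, -38, -12, 19] -> [34, 20, -38, -12] -> [34, 20] -> [20, 34] -> [20, 34] -> 54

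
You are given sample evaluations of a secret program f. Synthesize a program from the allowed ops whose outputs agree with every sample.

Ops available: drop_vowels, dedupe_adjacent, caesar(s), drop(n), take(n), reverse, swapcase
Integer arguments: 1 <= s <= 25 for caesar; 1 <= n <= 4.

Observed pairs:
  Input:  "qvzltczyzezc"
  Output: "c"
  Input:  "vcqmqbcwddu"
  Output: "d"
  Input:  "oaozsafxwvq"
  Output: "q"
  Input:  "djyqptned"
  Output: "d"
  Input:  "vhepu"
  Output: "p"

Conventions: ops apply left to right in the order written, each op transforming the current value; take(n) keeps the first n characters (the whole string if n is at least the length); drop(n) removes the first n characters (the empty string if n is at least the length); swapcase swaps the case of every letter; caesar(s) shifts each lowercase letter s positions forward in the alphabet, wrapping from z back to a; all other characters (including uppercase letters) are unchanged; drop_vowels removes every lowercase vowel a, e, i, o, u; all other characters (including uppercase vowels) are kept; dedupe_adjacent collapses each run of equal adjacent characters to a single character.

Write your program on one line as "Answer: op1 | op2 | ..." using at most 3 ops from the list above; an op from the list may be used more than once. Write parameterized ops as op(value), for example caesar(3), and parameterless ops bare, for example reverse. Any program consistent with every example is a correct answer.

reverse | drop_vowels | take(1)

Check, running the answer program on each example:
  "qvzltczyzezc" -> "czezyzctlzvq" -> "czzyzctlzvq" -> "c"
  "vcqmqbcwddu" -> "uddwcbqmqcv" -> "ddwcbqmqcv" -> "d"
  "oaozsafxwvq" -> "qvwxfaszoao" -> "qvwxfsz" -> "q"
  "djyqptned" -> "dentpqyjd" -> "dntpqyjd" -> "d"
  "vhepu" -> "upehv" -> "phv" -> "p"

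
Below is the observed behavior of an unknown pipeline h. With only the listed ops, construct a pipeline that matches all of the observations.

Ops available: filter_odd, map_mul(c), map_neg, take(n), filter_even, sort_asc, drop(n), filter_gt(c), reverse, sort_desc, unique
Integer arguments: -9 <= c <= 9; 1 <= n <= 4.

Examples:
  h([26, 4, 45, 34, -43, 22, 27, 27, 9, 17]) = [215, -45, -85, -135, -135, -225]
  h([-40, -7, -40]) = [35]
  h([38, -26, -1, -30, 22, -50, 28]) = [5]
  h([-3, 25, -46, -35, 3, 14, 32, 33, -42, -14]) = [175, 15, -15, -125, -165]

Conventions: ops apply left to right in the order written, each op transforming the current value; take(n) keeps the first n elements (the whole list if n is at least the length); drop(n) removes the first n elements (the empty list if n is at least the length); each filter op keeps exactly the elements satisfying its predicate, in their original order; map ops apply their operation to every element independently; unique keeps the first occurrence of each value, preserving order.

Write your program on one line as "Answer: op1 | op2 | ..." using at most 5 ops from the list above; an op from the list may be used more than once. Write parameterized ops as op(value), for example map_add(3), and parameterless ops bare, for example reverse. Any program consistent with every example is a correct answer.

map_mul(-5) | sort_asc | filter_odd | reverse

Check, running the answer program on each example:
  [26, 4, 45, 34, -43, 22, 27, 27, 9, 17] -> [-130, -20, -225, -170, 215, -110, -135, -135, -45, -85] -> [-225, -170, -135, -135, -130, -110, -85, -45, -20, 215] -> [-225, -135, -135, -85, -45, 215] -> [215, -45, -85, -135, -135, -225]
  [-40, -7, -40] -> [200, 35, 200] -> [35, 200, 200] -> [35] -> [35]
  [38, -26, -1, -30, 22, -50, 28] -> [-190, 130, 5, 150, -110, 250, -140] -> [-190, -140, -110, 5, 130, 150, 250] -> [5] -> [5]
  [-3, 25, -46, -35, 3, 14, 32, 33, -42, -14] -> [15, -125, 230, 175, -15, -70, -160, -165, 210, 70] -> [-165, -160, -125, -70, -15, 15, 70, 175, 210, 230] -> [-165, -125, -15, 15, 175] -> [175, 15, -15, -125, -165]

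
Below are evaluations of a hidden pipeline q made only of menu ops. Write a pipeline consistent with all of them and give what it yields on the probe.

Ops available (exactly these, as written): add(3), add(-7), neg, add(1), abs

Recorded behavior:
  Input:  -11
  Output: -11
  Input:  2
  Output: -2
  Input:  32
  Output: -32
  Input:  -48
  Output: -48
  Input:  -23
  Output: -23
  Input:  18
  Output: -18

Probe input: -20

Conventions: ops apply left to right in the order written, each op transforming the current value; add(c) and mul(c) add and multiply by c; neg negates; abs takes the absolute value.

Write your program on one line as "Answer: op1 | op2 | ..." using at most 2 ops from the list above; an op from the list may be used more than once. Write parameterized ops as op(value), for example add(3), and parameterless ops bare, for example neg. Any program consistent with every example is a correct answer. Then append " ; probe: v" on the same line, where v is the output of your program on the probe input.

abs | neg ; probe: -20

Check, running the answer program on each example:
  -11 -> 11 -> -11
  2 -> 2 -> -2
  32 -> 32 -> -32
  -48 -> 48 -> -48
  -23 -> 23 -> -23
  18 -> 18 -> -18
  probe: -20 -> 20 -> -20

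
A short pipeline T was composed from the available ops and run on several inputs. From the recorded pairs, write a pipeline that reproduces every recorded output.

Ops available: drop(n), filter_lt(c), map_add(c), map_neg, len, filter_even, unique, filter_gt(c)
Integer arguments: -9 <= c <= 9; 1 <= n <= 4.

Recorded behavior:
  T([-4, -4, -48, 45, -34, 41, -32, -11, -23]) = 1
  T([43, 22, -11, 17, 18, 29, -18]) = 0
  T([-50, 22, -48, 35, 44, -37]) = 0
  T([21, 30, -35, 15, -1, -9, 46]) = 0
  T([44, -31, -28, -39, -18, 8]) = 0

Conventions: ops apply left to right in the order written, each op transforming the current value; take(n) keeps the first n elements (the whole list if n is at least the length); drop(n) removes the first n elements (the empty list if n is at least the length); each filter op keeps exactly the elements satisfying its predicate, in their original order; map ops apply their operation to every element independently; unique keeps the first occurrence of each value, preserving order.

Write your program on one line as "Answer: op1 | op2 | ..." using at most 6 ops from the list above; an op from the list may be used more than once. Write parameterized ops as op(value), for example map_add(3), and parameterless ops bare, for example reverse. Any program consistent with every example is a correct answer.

unique | map_neg | filter_gt(2) | filter_lt(9) | len

Check, running the answer program on each example:
  [-4, -4, -48, 45, -34, 41, -32, -11, -23] -> [-4, -48, 45, -34, 41, -32, -11, -23] -> [4, 48, -45, 34, -41, 32, 11, 23] -> [4, 48, 34, 32, 11, 23] -> [4] -> 1
  [43, 22, -11, 17, 18, 29, -18] -> [43, 22, -11, 17, 18, 29, -18] -> [-43, -22, 11, -17, -18, -29, 18] -> [11, 18] -> [] -> 0
  [-50, 22, -48, 35, 44, -37] -> [-50, 22, -48, 35, 44, -37] -> [50, -22, 48, -35, -44, 37] -> [50, 48, 37] -> [] -> 0
  [21, 30, -35, 15, -1, -9, 46] -> [21, 30, -35, 15, -1, -9, 46] -> [-21, -30, 35, -15, 1, 9, -46] -> [35, 9] -> [] -> 0
  [44, -31, -28, -39, -18, 8] -> [44, -31, -28, -39, -18, 8] -> [-44, 31, 28, 39, 18, -8] -> [31, 28, 39, 18] -> [] -> 0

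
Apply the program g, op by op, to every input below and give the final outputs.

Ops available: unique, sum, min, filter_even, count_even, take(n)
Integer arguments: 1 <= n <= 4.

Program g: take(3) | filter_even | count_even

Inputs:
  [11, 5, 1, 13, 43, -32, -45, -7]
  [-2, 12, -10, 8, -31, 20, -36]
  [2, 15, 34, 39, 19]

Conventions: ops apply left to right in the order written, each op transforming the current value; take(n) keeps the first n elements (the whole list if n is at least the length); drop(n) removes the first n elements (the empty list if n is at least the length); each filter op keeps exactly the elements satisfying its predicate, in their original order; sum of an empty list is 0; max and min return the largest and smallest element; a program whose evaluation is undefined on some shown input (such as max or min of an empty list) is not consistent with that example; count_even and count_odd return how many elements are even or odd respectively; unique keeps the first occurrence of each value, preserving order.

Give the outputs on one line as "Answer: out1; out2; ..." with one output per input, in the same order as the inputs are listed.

0; 3; 2

Execution, op by op:
  [11, 5, 1, 13, 43, -32, -45, -7] -> [11, 5, 1] -> [] -> 0
  [-2, 12, -10, 8, -31, 20, -36] -> [-2, 12, -10] -> [-2, 12, -10] -> 3
  [2, 15, 34, 39, 19] -> [2, 15, 34] -> [2, 34] -> 2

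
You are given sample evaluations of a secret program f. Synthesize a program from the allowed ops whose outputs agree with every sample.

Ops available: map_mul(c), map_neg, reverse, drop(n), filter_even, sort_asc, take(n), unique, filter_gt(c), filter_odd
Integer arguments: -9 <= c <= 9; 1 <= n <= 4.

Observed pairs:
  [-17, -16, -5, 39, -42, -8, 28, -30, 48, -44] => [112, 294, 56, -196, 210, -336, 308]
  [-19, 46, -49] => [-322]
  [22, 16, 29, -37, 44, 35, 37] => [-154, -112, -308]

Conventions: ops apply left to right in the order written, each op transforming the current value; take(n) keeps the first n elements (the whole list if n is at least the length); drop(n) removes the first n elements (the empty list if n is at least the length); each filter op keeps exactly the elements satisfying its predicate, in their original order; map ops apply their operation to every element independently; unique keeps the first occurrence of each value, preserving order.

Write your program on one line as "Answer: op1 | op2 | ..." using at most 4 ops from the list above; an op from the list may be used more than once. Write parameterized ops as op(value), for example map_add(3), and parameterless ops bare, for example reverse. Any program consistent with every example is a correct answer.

map_mul(7) | map_neg | filter_even

Check, running the answer program on each example:
  [-17, -16, -5, 39, -42, -8, 28, -30, 48, -44] -> [-119, -112, -35, 273, -294, -56, 196, -210, 336, -308] -> [119, 112, 35, -273, 294, 56, -196, 210, -336, 308] -> [112, 294, 56, -196, 210, -336, 308]
  [-19, 46, -49] -> [-133, 322, -343] -> [133, -322, 343] -> [-322]
  [22, 16, 29, -37, 44, 35, 37] -> [154, 112, 203, -259, 308, 245, 259] -> [-154, -112, -203, 259, -308, -245, -259] -> [-154, -112, -308]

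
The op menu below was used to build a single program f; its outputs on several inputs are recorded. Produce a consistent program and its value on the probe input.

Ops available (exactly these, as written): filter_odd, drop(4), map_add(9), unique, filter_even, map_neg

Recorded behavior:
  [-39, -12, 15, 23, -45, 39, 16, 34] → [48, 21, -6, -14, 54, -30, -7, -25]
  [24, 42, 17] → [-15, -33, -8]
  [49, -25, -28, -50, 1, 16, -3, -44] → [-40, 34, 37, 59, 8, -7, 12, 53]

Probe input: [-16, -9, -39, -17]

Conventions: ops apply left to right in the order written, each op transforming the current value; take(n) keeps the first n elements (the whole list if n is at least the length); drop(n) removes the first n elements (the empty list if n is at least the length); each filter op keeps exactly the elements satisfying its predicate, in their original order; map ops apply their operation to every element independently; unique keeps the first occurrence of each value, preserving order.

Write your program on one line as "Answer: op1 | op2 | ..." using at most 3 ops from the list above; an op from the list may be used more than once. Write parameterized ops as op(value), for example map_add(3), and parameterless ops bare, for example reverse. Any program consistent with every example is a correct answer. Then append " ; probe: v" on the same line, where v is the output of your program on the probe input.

map_neg | map_add(9) ; probe: [25, 18, 48, 26]

Check, running the answer program on each example:
  [-39, -12, 15, 23, -45, 39, 16, 34] -> [39, 12, -15, -23, 45, -39, -16, -34] -> [48, 21, -6, -14, 54, -30, -7, -25]
  [24, 42, 17] -> [-24, -42, -17] -> [-15, -33, -8]
  [49, -25, -28, -50, 1, 16, -3, -44] -> [-49, 25, 28, 50, -1, -16, 3, 44] -> [-40, 34, 37, 59, 8, -7, 12, 53]
  probe: [-16, -9, -39, -17] -> [16, 9, 39, 17] -> [25, 18, 48, 26]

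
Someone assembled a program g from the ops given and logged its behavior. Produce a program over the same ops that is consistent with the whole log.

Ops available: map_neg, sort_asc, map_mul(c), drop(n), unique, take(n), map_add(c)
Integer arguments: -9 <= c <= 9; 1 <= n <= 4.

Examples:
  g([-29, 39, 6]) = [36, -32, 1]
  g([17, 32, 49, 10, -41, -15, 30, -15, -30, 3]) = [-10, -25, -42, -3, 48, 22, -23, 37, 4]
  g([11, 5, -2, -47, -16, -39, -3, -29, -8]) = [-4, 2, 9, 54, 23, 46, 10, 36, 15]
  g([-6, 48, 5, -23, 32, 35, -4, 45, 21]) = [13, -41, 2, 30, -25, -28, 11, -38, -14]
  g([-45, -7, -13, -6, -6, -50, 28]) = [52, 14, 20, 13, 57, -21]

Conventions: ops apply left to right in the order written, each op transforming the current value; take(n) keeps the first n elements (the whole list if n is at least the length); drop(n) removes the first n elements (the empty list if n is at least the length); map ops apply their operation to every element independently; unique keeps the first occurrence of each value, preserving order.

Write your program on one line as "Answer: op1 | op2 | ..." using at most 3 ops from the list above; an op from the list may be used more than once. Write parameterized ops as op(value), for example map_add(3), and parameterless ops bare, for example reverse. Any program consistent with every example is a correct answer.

unique | map_add(-7) | map_neg

Check, running the answer program on each example:
  [-29, 39, 6] -> [-29, 39, 6] -> [-36, 32, -1] -> [36, -32, 1]
  [17, 32, 49, 10, -41, -15, 30, -15, -30, 3] -> [17, 32, 49, 10, -41, -15, 30, -30, 3] -> [10, 25, 42, 3, -48, -22, 23, -37, -4] -> [-10, -25, -42, -3, 48, 22, -23, 37, 4]
  [11, 5, -2, -47, -16, -39, -3, -29, -8] -> [11, 5, -2, -47, -16, -39, -3, -29, -8] -> [4, -2, -9, -54, -23, -46, -10, -36, -15] -> [-4, 2, 9, 54, 23, 46, 10, 36, 15]
  [-6, 48, 5, -23, 32, 35, -4, 45, 21] -> [-6, 48, 5, -23, 32, 35, -4, 45, 21] -> [-13, 41, -2, -30, 25, 28, -11, 38, 14] -> [13, -41, 2, 30, -25, -28, 11, -38, -14]
  [-45, -7, -13, -6, -6, -50, 28] -> [-45, -7, -13, -6, -50, 28] -> [-52, -14, -20, -13, -57, 21] -> [52, 14, 20, 13, 57, -21]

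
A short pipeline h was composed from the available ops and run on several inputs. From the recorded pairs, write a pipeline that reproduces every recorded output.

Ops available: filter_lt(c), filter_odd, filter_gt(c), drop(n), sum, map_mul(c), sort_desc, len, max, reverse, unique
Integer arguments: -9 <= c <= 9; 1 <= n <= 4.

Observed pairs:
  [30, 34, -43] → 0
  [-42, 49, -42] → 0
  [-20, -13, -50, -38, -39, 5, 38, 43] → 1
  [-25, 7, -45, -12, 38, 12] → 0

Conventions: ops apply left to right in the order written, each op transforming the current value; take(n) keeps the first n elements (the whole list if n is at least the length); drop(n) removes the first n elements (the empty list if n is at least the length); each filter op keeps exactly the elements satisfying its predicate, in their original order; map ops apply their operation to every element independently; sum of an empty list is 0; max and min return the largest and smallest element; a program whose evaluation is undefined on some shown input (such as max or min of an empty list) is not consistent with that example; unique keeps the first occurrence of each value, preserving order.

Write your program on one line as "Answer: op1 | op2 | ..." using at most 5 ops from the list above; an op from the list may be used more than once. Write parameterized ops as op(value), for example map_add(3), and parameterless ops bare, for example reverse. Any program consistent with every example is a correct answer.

filter_odd | drop(1) | filter_gt(-5) | drop(1) | len

Check, running the answer program on each example:
  [30, 34, -43] -> [-43] -> [] -> [] -> [] -> 0
  [-42, 49, -42] -> [49] -> [] -> [] -> [] -> 0
  [-20, -13, -50, -38, -39, 5, 38, 43] -> [-13, -39, 5, 43] -> [-39, 5, 43] -> [5, 43] -> [43] -> 1
  [-25, 7, -45, -12, 38, 12] -> [-25, 7, -45] -> [7, -45] -> [7] -> [] -> 0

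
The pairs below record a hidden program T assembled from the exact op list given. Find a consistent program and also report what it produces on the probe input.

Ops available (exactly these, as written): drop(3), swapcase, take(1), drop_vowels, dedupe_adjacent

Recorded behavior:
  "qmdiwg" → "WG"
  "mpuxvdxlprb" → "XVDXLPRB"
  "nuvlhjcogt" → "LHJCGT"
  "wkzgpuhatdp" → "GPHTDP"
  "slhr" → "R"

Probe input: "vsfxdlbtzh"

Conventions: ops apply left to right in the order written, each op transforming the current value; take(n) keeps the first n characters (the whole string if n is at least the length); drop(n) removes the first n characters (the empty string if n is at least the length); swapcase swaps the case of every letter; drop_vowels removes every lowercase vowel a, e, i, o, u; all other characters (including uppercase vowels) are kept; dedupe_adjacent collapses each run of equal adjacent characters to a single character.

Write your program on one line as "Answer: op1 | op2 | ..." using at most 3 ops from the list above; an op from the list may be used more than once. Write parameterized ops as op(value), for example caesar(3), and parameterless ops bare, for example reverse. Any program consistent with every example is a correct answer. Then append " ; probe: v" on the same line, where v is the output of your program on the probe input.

drop(3) | drop_vowels | swapcase ; probe: "XDLBTZH"

Check, running the answer program on each example:
  "qmdiwg" -> "iwg" -> "wg" -> "WG"
  "mpuxvdxlprb" -> "xvdxlprb" -> "xvdxlprb" -> "XVDXLPRB"
  "nuvlhjcogt" -> "lhjcogt" -> "lhjcgt" -> "LHJCGT"
  "wkzgpuhatdp" -> "gpuhatdp" -> "gphtdp" -> "GPHTDP"
  "slhr" -> "r" -> "r" -> "R"
  probe: "vsfxdlbtzh" -> "xdlbtzh" -> "xdlbtzh" -> "XDLBTZH"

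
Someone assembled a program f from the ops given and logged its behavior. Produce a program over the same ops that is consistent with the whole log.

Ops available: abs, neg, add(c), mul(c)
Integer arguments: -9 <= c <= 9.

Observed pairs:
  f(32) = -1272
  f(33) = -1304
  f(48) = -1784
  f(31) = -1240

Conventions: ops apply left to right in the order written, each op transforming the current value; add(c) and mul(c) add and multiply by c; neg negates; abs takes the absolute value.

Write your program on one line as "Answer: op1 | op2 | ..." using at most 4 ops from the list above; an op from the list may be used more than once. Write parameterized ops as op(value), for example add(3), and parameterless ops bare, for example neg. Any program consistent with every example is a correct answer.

add(8) | mul(-4) | add(1) | mul(8)

Check, running the answer program on each example:
  32 -> 40 -> -160 -> -159 -> -1272
  33 -> 41 -> -164 -> -163 -> -1304
  48 -> 56 -> -224 -> -223 -> -1784
  31 -> 39 -> -156 -> -155 -> -1240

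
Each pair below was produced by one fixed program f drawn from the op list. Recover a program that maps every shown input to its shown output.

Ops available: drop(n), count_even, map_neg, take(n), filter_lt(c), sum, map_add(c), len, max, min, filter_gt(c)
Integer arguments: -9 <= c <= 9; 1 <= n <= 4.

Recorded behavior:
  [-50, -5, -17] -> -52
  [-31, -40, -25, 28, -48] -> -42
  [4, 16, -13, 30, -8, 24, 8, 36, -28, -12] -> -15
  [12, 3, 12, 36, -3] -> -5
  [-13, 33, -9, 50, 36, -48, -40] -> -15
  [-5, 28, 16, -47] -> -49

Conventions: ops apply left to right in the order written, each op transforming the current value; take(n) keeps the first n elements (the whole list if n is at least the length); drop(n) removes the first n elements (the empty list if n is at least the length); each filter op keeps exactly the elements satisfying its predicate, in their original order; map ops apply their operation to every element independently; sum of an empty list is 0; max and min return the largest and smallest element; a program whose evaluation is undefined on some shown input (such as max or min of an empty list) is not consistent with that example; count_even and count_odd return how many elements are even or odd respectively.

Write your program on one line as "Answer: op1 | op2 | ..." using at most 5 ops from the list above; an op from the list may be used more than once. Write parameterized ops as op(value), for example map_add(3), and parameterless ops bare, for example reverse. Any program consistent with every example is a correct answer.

filter_lt(-1) | map_add(-2) | take(2) | min

Check, running the answer program on each example:
  [-50, -5, -17] -> [-50, -5, -17] -> [-52, -7, -19] -> [-52, -7] -> -52
  [-31, -40, -25, 28, -48] -> [-31, -40, -25, -48] -> [-33, -42, -27, -50] -> [-33, -42] -> -42
  [4, 16, -13, 30, -8, 24, 8, 36, -28, -12] -> [-13, -8, -28, -12] -> [-15, -10, -30, -14] -> [-15, -10] -> -15
  [12, 3, 12, 36, -3] -> [-3] -> [-5] -> [-5] -> -5
  [-13, 33, -9, 50, 36, -48, -40] -> [-13, -9, -48, -40] -> [-15, -11, -50, -42] -> [-15, -11] -> -15
  [-5, 28, 16, -47] -> [-5, -47] -> [-7, -49] -> [-7, -49] -> -49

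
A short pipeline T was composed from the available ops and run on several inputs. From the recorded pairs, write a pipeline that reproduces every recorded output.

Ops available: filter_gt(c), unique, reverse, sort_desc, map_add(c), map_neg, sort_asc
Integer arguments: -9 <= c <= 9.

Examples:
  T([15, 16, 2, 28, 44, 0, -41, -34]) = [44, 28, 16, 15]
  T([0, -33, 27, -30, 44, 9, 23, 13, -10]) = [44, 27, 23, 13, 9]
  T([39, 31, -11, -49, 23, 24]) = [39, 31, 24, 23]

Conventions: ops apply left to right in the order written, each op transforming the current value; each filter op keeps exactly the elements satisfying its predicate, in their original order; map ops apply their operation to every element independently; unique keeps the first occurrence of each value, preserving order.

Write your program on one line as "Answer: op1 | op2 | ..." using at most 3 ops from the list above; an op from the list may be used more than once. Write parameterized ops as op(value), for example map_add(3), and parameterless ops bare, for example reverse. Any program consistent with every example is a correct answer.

sort_asc | filter_gt(3) | sort_desc

Check, running the answer program on each example:
  [15, 16, 2, 28, 44, 0, -41, -34] -> [-41, -34, 0, 2, 15, 16, 28, 44] -> [15, 16, 28, 44] -> [44, 28, 16, 15]
  [0, -33, 27, -30, 44, 9, 23, 13, -10] -> [-33, -30, -10, 0, 9, 13, 23, 27, 44] -> [9, 13, 23, 27, 44] -> [44, 27, 23, 13, 9]
  [39, 31, -11, -49, 23, 24] -> [-49, -11, 23, 24, 31, 39] -> [23, 24, 31, 39] -> [39, 31, 24, 23]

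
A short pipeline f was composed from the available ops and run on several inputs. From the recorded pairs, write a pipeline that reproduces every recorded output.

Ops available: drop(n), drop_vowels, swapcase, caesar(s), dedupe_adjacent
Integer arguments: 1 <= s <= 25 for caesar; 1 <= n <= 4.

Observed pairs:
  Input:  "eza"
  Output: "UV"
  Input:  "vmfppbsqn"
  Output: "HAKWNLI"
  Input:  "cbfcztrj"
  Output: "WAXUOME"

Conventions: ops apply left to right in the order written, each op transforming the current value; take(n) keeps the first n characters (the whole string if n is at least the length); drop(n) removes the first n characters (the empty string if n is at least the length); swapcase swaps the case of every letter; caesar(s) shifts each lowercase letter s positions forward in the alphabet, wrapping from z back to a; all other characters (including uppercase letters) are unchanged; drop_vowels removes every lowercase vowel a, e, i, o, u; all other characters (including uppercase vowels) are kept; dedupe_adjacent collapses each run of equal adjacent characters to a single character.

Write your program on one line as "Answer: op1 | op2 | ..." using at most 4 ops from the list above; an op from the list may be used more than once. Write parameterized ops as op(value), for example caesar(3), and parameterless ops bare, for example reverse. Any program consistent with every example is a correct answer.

caesar(21) | swapcase | drop(1) | dedupe_adjacent

Check, running the answer program on each example:
  "eza" -> "zuv" -> "ZUV" -> "UV" -> "UV"
  "vmfppbsqn" -> "qhakkwnli" -> "QHAKKWNLI" -> "HAKKWNLI" -> "HAKWNLI"
  "cbfcztrj" -> "xwaxuome" -> "XWAXUOME" -> "WAXUOME" -> "WAXUOME"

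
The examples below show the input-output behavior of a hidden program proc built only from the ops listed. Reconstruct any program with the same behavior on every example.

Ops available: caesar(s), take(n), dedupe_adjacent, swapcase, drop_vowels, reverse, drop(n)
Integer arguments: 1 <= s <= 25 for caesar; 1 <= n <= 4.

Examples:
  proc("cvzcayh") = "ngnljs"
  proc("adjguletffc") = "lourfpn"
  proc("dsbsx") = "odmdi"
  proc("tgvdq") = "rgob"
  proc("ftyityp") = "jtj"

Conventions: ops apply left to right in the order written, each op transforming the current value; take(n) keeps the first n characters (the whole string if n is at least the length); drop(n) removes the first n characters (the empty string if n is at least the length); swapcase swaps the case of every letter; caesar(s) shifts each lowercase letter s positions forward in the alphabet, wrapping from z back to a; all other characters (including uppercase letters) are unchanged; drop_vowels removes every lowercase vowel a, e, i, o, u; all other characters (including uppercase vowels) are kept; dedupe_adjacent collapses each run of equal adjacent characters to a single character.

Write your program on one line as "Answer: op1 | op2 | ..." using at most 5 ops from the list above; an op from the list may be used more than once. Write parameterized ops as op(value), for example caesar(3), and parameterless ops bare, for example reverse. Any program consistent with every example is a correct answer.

caesar(15) | drop_vowels | caesar(6) | caesar(14) | caesar(2)

Check, running the answer program on each example:
  "cvzcayh" -> "rkorpnw" -> "rkrpnw" -> "xqxvtc" -> "leljhq" -> "ngnljs"
  "adjguletffc" -> "psyvjatiuur" -> "psyvjtr" -> "vyebpzx" -> "jmspdnl" -> "lourfpn"
  "dsbsx" -> "shqhm" -> "shqhm" -> "ynwns" -> "mbkbg" -> "odmdi"
  "tgvdq" -> "ivksf" -> "vksf" -> "bqyl" -> "pemz" -> "rgob"
  "ftyityp" -> "uinxine" -> "nxn" -> "tdt" -> "hrh" -> "jtj"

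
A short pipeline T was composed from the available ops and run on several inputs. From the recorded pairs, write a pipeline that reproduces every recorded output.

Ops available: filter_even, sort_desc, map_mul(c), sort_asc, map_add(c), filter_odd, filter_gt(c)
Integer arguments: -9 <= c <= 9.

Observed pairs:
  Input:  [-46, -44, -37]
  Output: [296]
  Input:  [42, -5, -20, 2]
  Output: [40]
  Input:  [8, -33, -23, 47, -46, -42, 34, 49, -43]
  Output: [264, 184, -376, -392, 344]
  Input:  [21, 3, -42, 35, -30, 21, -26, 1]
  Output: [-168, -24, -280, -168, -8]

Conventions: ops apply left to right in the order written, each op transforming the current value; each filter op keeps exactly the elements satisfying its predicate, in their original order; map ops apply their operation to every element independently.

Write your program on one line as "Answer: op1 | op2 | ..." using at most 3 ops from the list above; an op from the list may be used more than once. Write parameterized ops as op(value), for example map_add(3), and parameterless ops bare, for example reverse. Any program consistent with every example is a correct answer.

filter_odd | map_mul(-8)

Check, running the answer program on each example:
  [-46, -44, -37] -> [-37] -> [296]
  [42, -5, -20, 2] -> [-5] -> [40]
  [8, -33, -23, 47, -46, -42, 34, 49, -43] -> [-33, -23, 47, 49, -43] -> [264, 184, -376, -392, 344]
  [21, 3, -42, 35, -30, 21, -26, 1] -> [21, 3, 35, 21, 1] -> [-168, -24, -280, -168, -8]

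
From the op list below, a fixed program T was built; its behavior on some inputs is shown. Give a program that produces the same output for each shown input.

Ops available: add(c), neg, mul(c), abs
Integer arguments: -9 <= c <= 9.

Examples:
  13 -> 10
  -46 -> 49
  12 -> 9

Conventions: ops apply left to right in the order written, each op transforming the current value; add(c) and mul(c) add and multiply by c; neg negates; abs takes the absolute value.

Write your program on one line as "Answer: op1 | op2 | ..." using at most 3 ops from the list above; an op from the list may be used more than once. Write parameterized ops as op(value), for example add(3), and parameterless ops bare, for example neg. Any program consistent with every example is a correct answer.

neg | add(3) | abs

Check, running the answer program on each example:
  13 -> -13 -> -10 -> 10
  -46 -> 46 -> 49 -> 49
  12 -> -12 -> -9 -> 9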